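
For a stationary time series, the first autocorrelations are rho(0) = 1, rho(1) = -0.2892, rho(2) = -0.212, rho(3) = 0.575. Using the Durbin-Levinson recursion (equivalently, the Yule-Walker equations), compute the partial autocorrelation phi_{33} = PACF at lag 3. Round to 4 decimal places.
\phi_{33} = 0.4880

The PACF at lag k is phi_{kk}, the last component of the solution
to the Yule-Walker system G_k phi = r_k where
  (G_k)_{ij} = rho(|i - j|), (r_k)_i = rho(i), i,j = 1..k.
Equivalently, Durbin-Levinson gives phi_{kk} iteratively:
  phi_{11} = rho(1)
  phi_{kk} = [rho(k) - sum_{j=1..k-1} phi_{k-1,j} rho(k-j)]
            / [1 - sum_{j=1..k-1} phi_{k-1,j} rho(j)],
  phi_{k,j} = phi_{k-1,j} - phi_{kk} phi_{k-1,k-j},  j = 1..k-1.
Step k = 1:
  phi_11 = rho(1) = -0.2892.
Step k = 2:
  phi_22 = [rho(2) - phi_11 rho(1)] / [1 - phi_11 rho(1)] = [-0.212 - (-0.2892)(-0.2892)] / [1 - (-0.2892)(-0.2892)]
         = -0.29563664 / 0.91636336 = -0.322619.
  Update: phi_21 = phi_11 - phi_22 phi_11 = -0.2892 - (-0.322619)(-0.2892) = -0.382502.
Step k = 3:
  phi_33 = [rho(3) - phi_21 rho(2) - phi_22 rho(1)] / [1 - phi_21 rho(1) - phi_22 rho(2)]
    numerator   = 0.575 - (-0.382502)(-0.212) - (-0.322619)(-0.2892) = 0.40060813
    denominator = 1 - (-0.382502)(-0.2892) - (-0.322619)(-0.212) = 0.82098523
  phi_33 = 0.40060813 / 0.82098523 = 0.488.
Therefore phi_{33} = 0.4880.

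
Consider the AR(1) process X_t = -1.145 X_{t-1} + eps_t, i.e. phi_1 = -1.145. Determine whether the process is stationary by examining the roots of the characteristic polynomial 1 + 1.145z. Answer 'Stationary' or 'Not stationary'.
\text{Not stationary}

The AR(p) characteristic polynomial is P(z) = 1 + 1.145z.
Stationarity requires all roots to lie outside the unit circle, i.e. |z| > 1 for every root.
This is linear in z: 1 + (1.145) z = 0  =>  z = -1/(1.145) = -0.873362,  |z| = 0.873362.
Moduli of all roots: 0.8734.
All moduli strictly greater than 1? No.
Verdict: Not stationary.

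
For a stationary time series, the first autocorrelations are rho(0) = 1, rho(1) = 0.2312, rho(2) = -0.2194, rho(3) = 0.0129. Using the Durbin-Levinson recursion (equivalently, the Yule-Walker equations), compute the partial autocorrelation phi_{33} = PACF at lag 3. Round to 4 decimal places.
\phi_{33} = 0.1669

The PACF at lag k is phi_{kk}, the last component of the solution
to the Yule-Walker system G_k phi = r_k where
  (G_k)_{ij} = rho(|i - j|), (r_k)_i = rho(i), i,j = 1..k.
Equivalently, Durbin-Levinson gives phi_{kk} iteratively:
  phi_{11} = rho(1)
  phi_{kk} = [rho(k) - sum_{j=1..k-1} phi_{k-1,j} rho(k-j)]
            / [1 - sum_{j=1..k-1} phi_{k-1,j} rho(j)],
  phi_{k,j} = phi_{k-1,j} - phi_{kk} phi_{k-1,k-j},  j = 1..k-1.
Step k = 1:
  phi_11 = rho(1) = 0.2312.
Step k = 2:
  phi_22 = [rho(2) - phi_11 rho(1)] / [1 - phi_11 rho(1)] = [-0.2194 - (0.2312)(0.2312)] / [1 - (0.2312)(0.2312)]
         = -0.27285344 / 0.94654656 = -0.288262.
  Update: phi_21 = phi_11 - phi_22 phi_11 = 0.2312 - (-0.288262)(0.2312) = 0.297846.
Step k = 3:
  phi_33 = [rho(3) - phi_21 rho(2) - phi_22 rho(1)] / [1 - phi_21 rho(1) - phi_22 rho(2)]
    numerator   = 0.0129 - (0.297846)(-0.2194) - (-0.288262)(0.2312) = 0.14489364
    denominator = 1 - (0.297846)(0.2312) - (-0.288262)(-0.2194) = 0.86789327
  phi_33 = 0.14489364 / 0.86789327 = 0.1669.
Therefore phi_{33} = 0.1669.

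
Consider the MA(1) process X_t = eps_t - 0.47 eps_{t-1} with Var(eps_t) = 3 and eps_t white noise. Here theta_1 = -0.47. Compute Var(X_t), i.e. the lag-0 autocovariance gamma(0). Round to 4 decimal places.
\gamma(0) = 3.6627

For an MA(q) process X_t = eps_t + sum_i theta_i eps_{t-i} with
Var(eps_t) = sigma^2, the variance is
  gamma(0) = sigma^2 * (1 + sum_i theta_i^2).
  sum_i theta_i^2 = (-0.47)^2 = 0.2209.
  gamma(0) = 3 * (1 + 0.2209) = 3 * 1.2209 = 3.6627.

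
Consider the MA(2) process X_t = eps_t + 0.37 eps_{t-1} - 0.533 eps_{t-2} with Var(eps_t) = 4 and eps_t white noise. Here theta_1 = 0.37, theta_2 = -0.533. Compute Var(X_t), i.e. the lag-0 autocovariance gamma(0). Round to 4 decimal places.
\gamma(0) = 5.6840

For an MA(q) process X_t = eps_t + sum_i theta_i eps_{t-i} with
Var(eps_t) = sigma^2, the variance is
  gamma(0) = sigma^2 * (1 + sum_i theta_i^2).
  sum_i theta_i^2 = (0.37)^2 + (-0.533)^2 = 0.1369 + 0.284089 = 0.420989.
  gamma(0) = 4 * (1 + 0.420989) = 4 * 1.420989 = 5.683956, which rounds to 5.6840.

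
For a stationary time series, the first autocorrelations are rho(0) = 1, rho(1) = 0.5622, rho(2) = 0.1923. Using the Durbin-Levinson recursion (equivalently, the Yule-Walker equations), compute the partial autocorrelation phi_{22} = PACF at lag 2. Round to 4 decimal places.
\phi_{22} = -0.1810

The PACF at lag k is phi_{kk}, the last component of the solution
to the Yule-Walker system G_k phi = r_k where
  (G_k)_{ij} = rho(|i - j|), (r_k)_i = rho(i), i,j = 1..k.
Equivalently, Durbin-Levinson gives phi_{kk} iteratively:
  phi_{11} = rho(1)
  phi_{kk} = [rho(k) - sum_{j=1..k-1} phi_{k-1,j} rho(k-j)]
            / [1 - sum_{j=1..k-1} phi_{k-1,j} rho(j)],
  phi_{k,j} = phi_{k-1,j} - phi_{kk} phi_{k-1,k-j},  j = 1..k-1.
Step k = 1:
  phi_11 = rho(1) = 0.5622.
Step k = 2:
  phi_22 = [rho(2) - phi_11 rho(1)] / [1 - phi_11 rho(1)] = [0.1923 - (0.5622)(0.5622)] / [1 - (0.5622)(0.5622)]
         = -0.12376884 / 0.68393116 = -0.181.
Therefore phi_{22} = -0.1810.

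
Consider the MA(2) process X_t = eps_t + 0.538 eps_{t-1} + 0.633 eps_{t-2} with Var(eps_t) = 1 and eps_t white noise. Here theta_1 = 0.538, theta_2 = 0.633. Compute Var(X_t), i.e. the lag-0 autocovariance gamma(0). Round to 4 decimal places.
\gamma(0) = 1.6901

For an MA(q) process X_t = eps_t + sum_i theta_i eps_{t-i} with
Var(eps_t) = sigma^2, the variance is
  gamma(0) = sigma^2 * (1 + sum_i theta_i^2).
  sum_i theta_i^2 = (0.538)^2 + (0.633)^2 = 0.289444 + 0.400689 = 0.690133.
  gamma(0) = 1 * (1 + 0.690133) = 1 * 1.690133 = 1.690133, which rounds to 1.6901.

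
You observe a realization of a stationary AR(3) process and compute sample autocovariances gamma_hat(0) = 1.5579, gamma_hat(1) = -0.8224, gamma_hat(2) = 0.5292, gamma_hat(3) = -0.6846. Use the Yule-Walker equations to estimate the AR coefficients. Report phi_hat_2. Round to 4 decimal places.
\hat\phi_{2} = -0.0710

The Yule-Walker equations for an AR(p) process read, in matrix form,
  Gamma_p phi = r_p,   with   (Gamma_p)_{ij} = gamma(|i - j|),
                       (r_p)_i = gamma(i),   i,j = 1..p.
Substitute the sample gammas (Toeplitz matrix and right-hand side of size 3):
  Gamma_p = [[1.5579, -0.8224, 0.5292], [-0.8224, 1.5579, -0.8224], [0.5292, -0.8224, 1.5579]]
  r_p     = [-0.8224, 0.5292, -0.6846]
Written out (R1..R3):
  (R1) 1.5579 phi_1 - 0.8224 phi_2 + 0.5292 phi_3 = -0.8224
  (R2) -0.8224 phi_1 + 1.5579 phi_2 - 0.8224 phi_3 = 0.5292
  (R3) 0.5292 phi_1 - 0.8224 phi_2 + 1.5579 phi_3 = -0.6846
Gaussian elimination:
  R2 <- R2 - (-0.8224/1.5579) R1 = R2 - (-0.52789) R1:  1.123763 phi_2 - 0.543041 phi_3 = 0.095063
  R3 <- R3 - (0.5292/1.5579) R1 = R3 - (0.339688) R1:  -0.543041 phi_2 + 1.378137 phi_3 = -0.405241
  R3 <- R3 - (-0.543041/1.123763) R2 = R3 - (-0.483234) R2:  1.115721 phi_3 = -0.359303
Back-substitution:
  phi_hat_3 = -0.359303 / 1.115721 = -0.322036
  phi_hat_2 = (0.095063 - (-0.543041)(-0.322036)) / 1.123763 = -0.071025
  phi_hat_1 = (-0.8224 - (-0.8224)(-0.071025) - (0.5292)(-0.322036)) / 1.5579 = -0.455992
So phi_hat = [-0.4560, -0.0710, -0.3220].
Therefore phi_hat_2 = -0.0710.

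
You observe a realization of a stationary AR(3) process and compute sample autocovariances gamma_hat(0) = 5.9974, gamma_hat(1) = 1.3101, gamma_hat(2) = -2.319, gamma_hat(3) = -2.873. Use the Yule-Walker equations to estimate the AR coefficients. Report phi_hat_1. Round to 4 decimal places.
\hat\phi_{1} = 0.1630

The Yule-Walker equations for an AR(p) process read, in matrix form,
  Gamma_p phi = r_p,   with   (Gamma_p)_{ij} = gamma(|i - j|),
                       (r_p)_i = gamma(i),   i,j = 1..p.
Substitute the sample gammas (Toeplitz matrix and right-hand side of size 3):
  Gamma_p = [[5.9974, 1.3101, -2.319], [1.3101, 5.9974, 1.3101], [-2.319, 1.3101, 5.9974]]
  r_p     = [1.3101, -2.319, -2.873]
Written out (R1..R3):
  (R1) 5.9974 phi_1 + 1.3101 phi_2 - 2.319 phi_3 = 1.3101
  (R2) 1.3101 phi_1 + 5.9974 phi_2 + 1.3101 phi_3 = -2.319
  (R3) -2.319 phi_1 + 1.3101 phi_2 + 5.9974 phi_3 = -2.873
Gaussian elimination:
  R2 <- R2 - (1.3101/5.9974) R1 = R2 - (0.218445) R1:  5.711216 phi_2 + 1.816673 phi_3 = -2.605184
  R3 <- R3 - (-2.319/5.9974) R1 = R3 - (-0.386668) R1:  1.816673 phi_2 + 5.100718 phi_3 = -2.366427
  R3 <- R3 - (1.816673/5.711216) R2 = R3 - (0.318089) R2:  4.522855 phi_3 = -1.537747
Back-substitution:
  phi_hat_3 = -1.537747 / 4.522855 = -0.339995
  phi_hat_2 = (-2.605184 - (1.816673)(-0.339995)) / 5.711216 = -0.348004
  phi_hat_1 = (1.3101 - (1.3101)(-0.348004) - (-2.319)(-0.339995)) / 5.9974 = 0.162999
So phi_hat = [0.1630, -0.3480, -0.3400].
Therefore phi_hat_1 = 0.1630.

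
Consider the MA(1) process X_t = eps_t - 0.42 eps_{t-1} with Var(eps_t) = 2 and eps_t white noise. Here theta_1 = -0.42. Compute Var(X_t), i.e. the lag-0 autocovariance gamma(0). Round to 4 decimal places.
\gamma(0) = 2.3528

For an MA(q) process X_t = eps_t + sum_i theta_i eps_{t-i} with
Var(eps_t) = sigma^2, the variance is
  gamma(0) = sigma^2 * (1 + sum_i theta_i^2).
  sum_i theta_i^2 = (-0.42)^2 = 0.1764.
  gamma(0) = 2 * (1 + 0.1764) = 2 * 1.1764 = 2.3528.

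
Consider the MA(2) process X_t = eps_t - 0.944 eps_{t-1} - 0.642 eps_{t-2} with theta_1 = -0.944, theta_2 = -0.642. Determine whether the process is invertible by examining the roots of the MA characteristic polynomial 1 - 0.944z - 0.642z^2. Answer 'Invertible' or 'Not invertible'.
\text{Not invertible}

The MA(q) characteristic polynomial is P(z) = 1 - 0.944z - 0.642z^2.
Invertibility requires all roots to lie outside the unit circle, i.e. |z| > 1 for every root.
Set 1 + (-0.944) z + (-0.642) z^2 = 0, i.e. a z^2 + b z + c = 0 with a = -0.642, b = -0.944, c = 1.
Discriminant D = b^2 - 4ac = (-0.944)^2 - 4*(-0.642)*1 = 0.891136 - (-2.568) = 3.459136.
D >= 0, so the roots are real: z = (-b +/- sqrt(D)) / (2a) = (0.944 +/- 1.859875) / (-1.284).
  z_1 = (0.944 + 1.859875) / (-1.284) = -2.1837,   |z_1| = 2.1837.
  z_2 = (0.944 - 1.859875) / (-1.284) = 0.7133,   |z_2| = 0.7133.
Moduli of all roots: 2.1837, 0.7133.
All moduli strictly greater than 1? No.
Verdict: Not invertible.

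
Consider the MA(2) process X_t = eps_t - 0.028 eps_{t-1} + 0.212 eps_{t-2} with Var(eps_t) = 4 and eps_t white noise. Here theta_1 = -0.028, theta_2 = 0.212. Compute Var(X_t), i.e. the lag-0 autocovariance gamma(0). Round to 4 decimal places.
\gamma(0) = 4.1829

For an MA(q) process X_t = eps_t + sum_i theta_i eps_{t-i} with
Var(eps_t) = sigma^2, the variance is
  gamma(0) = sigma^2 * (1 + sum_i theta_i^2).
  sum_i theta_i^2 = (-0.028)^2 + (0.212)^2 = 0.000784 + 0.044944 = 0.045728.
  gamma(0) = 4 * (1 + 0.045728) = 4 * 1.045728 = 4.182912, which rounds to 4.1829.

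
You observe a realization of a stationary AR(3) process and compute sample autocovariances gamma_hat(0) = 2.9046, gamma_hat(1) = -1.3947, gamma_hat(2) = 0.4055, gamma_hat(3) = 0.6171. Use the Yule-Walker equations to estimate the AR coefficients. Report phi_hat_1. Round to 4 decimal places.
\hat\phi_{1} = -0.5010

The Yule-Walker equations for an AR(p) process read, in matrix form,
  Gamma_p phi = r_p,   with   (Gamma_p)_{ij} = gamma(|i - j|),
                       (r_p)_i = gamma(i),   i,j = 1..p.
Substitute the sample gammas (Toeplitz matrix and right-hand side of size 3):
  Gamma_p = [[2.9046, -1.3947, 0.4055], [-1.3947, 2.9046, -1.3947], [0.4055, -1.3947, 2.9046]]
  r_p     = [-1.3947, 0.4055, 0.6171]
Written out (R1..R3):
  (R1) 2.9046 phi_1 - 1.3947 phi_2 + 0.4055 phi_3 = -1.3947
  (R2) -1.3947 phi_1 + 2.9046 phi_2 - 1.3947 phi_3 = 0.4055
  (R3) 0.4055 phi_1 - 1.3947 phi_2 + 2.9046 phi_3 = 0.6171
Gaussian elimination:
  R2 <- R2 - (-1.3947/2.9046) R1 = R2 - (-0.480169) R1:  2.234908 phi_2 - 1.199991 phi_3 = -0.264192
  R3 <- R3 - (0.4055/2.9046) R1 = R3 - (0.139606) R1:  -1.199991 phi_2 + 2.84799 phi_3 = 0.811809
  R3 <- R3 - (-1.199991/2.234908) R2 = R3 - (-0.536931) R2:  2.203677 phi_3 = 0.669956
Back-substitution:
  phi_hat_3 = 0.669956 / 2.203677 = 0.304017
  phi_hat_2 = (-0.264192 - (-1.199991)(0.304017)) / 2.234908 = 0.045025
  phi_hat_1 = (-1.3947 - (-1.3947)(0.045025) - (0.4055)(0.304017)) / 2.9046 = -0.500993
So phi_hat = [-0.5010, 0.0450, 0.3040].
Therefore phi_hat_1 = -0.5010.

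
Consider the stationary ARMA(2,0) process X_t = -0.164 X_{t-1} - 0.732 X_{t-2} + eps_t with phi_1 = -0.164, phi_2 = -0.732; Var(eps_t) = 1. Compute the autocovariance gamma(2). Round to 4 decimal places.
\gamma(2) = -1.5575

Multiply the model equation by X_{t-k} and take expectations. With theta_0 = psi_0 = 1 and psi_j the MA(infinity) weights, this gives
  gamma(k) - sum_i phi_i gamma(k-i) = c_k,
  c_k = sigma^2 * sum_{j=k..q} theta_j psi_{j-k}   (c_k = 0 for k > q),
using gamma(-m) = gamma(m).
Pure AR (q = 0): c_0 = sigma^2 = 1, c_k = 0 for k >= 1.
Equations for k = 0, 1, 2 (AR order 2, c_2 = 0):
  (E0) gamma(0) = phi_1 gamma(1) + phi_2 gamma(2) + c_0
  (E1) gamma(1) = phi_1 gamma(0) + phi_2 gamma(1) + c_1
  (E2) gamma(2) = phi_1 gamma(1) + phi_2 gamma(0)
From (E1): gamma(1) = A gamma(0) + B with
  A = phi_1 / (1 - phi_2) = -0.164 / 1.732 = -0.094688,   B = c_1 / (1 - phi_2) = 0 / 1.732 = 0.
Insert (E2) into (E0): gamma(0) (1 - phi_2^2) = phi_1 (1 + phi_2) gamma(1) + c_0.
  phi_1 (1 + phi_2) = (-0.164)(0.268) = -0.043952,   1 - phi_2^2 = 0.464176.
Replace gamma(1) by A gamma(0) + B and collect gamma(0):
  gamma(0) [0.464176 - (-0.043952)(-0.094688)] = c_0 = 1
  gamma(0) * 0.460014 = 1
  gamma(0) = 1 / 0.460014 = 2.173846.
  gamma(1) = A gamma(0) = (-0.094688)(2.173846) = -0.205838.
  gamma(2) = phi_1 gamma(1) + phi_2 gamma(0) = (-0.164)(-0.205838) + (-0.732)(2.173846) = -1.557498.
Therefore gamma(2) = -1.5575 (to 4 decimal places).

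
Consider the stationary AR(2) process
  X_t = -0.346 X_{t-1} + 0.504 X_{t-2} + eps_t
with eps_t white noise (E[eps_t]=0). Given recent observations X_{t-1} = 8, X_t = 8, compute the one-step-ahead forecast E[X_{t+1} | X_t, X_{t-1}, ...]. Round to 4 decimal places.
E[X_{t+1} \mid \mathcal F_t] = 1.2640

For an AR(p) model X_t = c + sum_i phi_i X_{t-i} + eps_t, the
one-step-ahead conditional mean is
  E[X_{t+1} | X_t, ...] = c + sum_i phi_i X_{t+1-i}.
Substitute known values:
  E[X_{t+1} | ...] = (-0.346) * (8) + (0.504) * (8)
                   = 1.2640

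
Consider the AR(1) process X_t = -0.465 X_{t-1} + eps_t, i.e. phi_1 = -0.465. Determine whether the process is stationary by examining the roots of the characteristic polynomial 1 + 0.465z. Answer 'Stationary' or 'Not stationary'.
\text{Stationary}

The AR(p) characteristic polynomial is P(z) = 1 + 0.465z.
Stationarity requires all roots to lie outside the unit circle, i.e. |z| > 1 for every root.
This is linear in z: 1 + (0.465) z = 0  =>  z = -1/(0.465) = -2.150538,  |z| = 2.150538.
Moduli of all roots: 2.1505.
All moduli strictly greater than 1? Yes.
Verdict: Stationary.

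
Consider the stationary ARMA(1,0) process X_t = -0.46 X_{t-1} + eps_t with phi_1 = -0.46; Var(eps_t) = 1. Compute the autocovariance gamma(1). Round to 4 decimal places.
\gamma(1) = -0.5835

Multiply the model equation by X_{t-k} and take expectations. With theta_0 = psi_0 = 1 and psi_j the MA(infinity) weights, this gives
  gamma(k) - sum_i phi_i gamma(k-i) = c_k,
  c_k = sigma^2 * sum_{j=k..q} theta_j psi_{j-k}   (c_k = 0 for k > q),
using gamma(-m) = gamma(m).
Pure AR (q = 0): c_0 = sigma^2 = 1, c_k = 0 for k >= 1.
Equations for k = 0 and k = 1 (AR order 1):
  gamma(0) = phi_1 gamma(1) + c_0
  gamma(1) = phi_1 gamma(0) + c_1
Substituting the second into the first: gamma(0) (1 - phi_1^2) = c_0 + phi_1 c_1, so
  gamma(0) = c_0 / (1 - phi_1^2) = 1 / (1 - (-0.46)^2) = 1 / 0.7884 = 1.268392.
  gamma(1) = phi_1 gamma(0) = (-0.46)(1.268392) = -0.58346.
Therefore gamma(1) = -0.5835 (to 4 decimal places).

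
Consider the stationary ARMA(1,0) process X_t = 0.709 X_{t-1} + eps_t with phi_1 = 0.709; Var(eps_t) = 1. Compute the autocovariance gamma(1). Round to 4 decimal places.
\gamma(1) = 1.4256

Multiply the model equation by X_{t-k} and take expectations. With theta_0 = psi_0 = 1 and psi_j the MA(infinity) weights, this gives
  gamma(k) - sum_i phi_i gamma(k-i) = c_k,
  c_k = sigma^2 * sum_{j=k..q} theta_j psi_{j-k}   (c_k = 0 for k > q),
using gamma(-m) = gamma(m).
Pure AR (q = 0): c_0 = sigma^2 = 1, c_k = 0 for k >= 1.
Equations for k = 0 and k = 1 (AR order 1):
  gamma(0) = phi_1 gamma(1) + c_0
  gamma(1) = phi_1 gamma(0) + c_1
Substituting the second into the first: gamma(0) (1 - phi_1^2) = c_0 + phi_1 c_1, so
  gamma(0) = c_0 / (1 - phi_1^2) = 1 / (1 - (0.709)^2) = 1 / 0.497319 = 2.010782.
  gamma(1) = phi_1 gamma(0) = (0.709)(2.010782) = 1.425644.
Therefore gamma(1) = 1.4256 (to 4 decimal places).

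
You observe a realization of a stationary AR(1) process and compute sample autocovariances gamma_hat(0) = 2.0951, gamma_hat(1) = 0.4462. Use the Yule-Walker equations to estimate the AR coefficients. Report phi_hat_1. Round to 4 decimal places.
\hat\phi_{1} = 0.2130

The Yule-Walker equations for an AR(p) process read, in matrix form,
  Gamma_p phi = r_p,   with   (Gamma_p)_{ij} = gamma(|i - j|),
                       (r_p)_i = gamma(i),   i,j = 1..p.
Substitute the sample gammas (Toeplitz matrix and right-hand side of size 1):
  Gamma_p = [[2.0951]]
  r_p     = [0.4462]
With p = 1 this is the single equation gamma(0) phi_1 = gamma(1):
  phi_hat_1 = gamma(1) / gamma(0) = 0.4462 / 2.0951 = 0.2130.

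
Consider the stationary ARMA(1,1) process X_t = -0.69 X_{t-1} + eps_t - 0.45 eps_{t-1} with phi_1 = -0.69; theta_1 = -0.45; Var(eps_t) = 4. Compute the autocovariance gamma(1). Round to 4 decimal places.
\gamma(1) = -11.4065

Multiply the model equation by X_{t-k} and take expectations. With theta_0 = psi_0 = 1 and psi_j the MA(infinity) weights, this gives
  gamma(k) - sum_i phi_i gamma(k-i) = c_k,
  c_k = sigma^2 * sum_{j=k..q} theta_j psi_{j-k}   (c_k = 0 for k > q),
using gamma(-m) = gamma(m).
psi-weights needed (psi_j = theta_j + sum_i phi_i psi_{j-i}):
  psi_1 = theta_1 + phi_1 = -0.45 + (-0.69) = -1.14
Right-hand sides:
  c_0 = sigma^2 (1 + theta_1 psi_1) = 4 * (1 + (-0.45)(-1.14)) = 4 * 1.513 = 6.052
  c_1 = sigma^2 theta_1 = 4 * (-0.45) = -1.8
  c_2 = 0
Equations for k = 0 and k = 1 (AR order 1):
  gamma(0) = phi_1 gamma(1) + c_0
  gamma(1) = phi_1 gamma(0) + c_1
Substituting the second into the first: gamma(0) (1 - phi_1^2) = c_0 + phi_1 c_1, so
  gamma(0) = (c_0 + phi_1 c_1) / (1 - phi_1^2) = (6.052 + (-0.69)(-1.8)) / (1 - (-0.69)^2) = 7.294 / 0.5239 = 13.922504.
  gamma(1) = phi_1 gamma(0) + c_1 = (-0.69)(13.922504) + (-1.8) = -11.406528.
Therefore gamma(1) = -11.4065 (to 4 decimal places).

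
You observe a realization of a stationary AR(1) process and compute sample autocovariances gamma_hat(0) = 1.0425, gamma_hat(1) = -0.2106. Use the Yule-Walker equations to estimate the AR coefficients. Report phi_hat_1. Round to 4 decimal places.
\hat\phi_{1} = -0.2020

The Yule-Walker equations for an AR(p) process read, in matrix form,
  Gamma_p phi = r_p,   with   (Gamma_p)_{ij} = gamma(|i - j|),
                       (r_p)_i = gamma(i),   i,j = 1..p.
Substitute the sample gammas (Toeplitz matrix and right-hand side of size 1):
  Gamma_p = [[1.0425]]
  r_p     = [-0.2106]
With p = 1 this is the single equation gamma(0) phi_1 = gamma(1):
  phi_hat_1 = gamma(1) / gamma(0) = -0.2106 / 1.0425 = -0.2020.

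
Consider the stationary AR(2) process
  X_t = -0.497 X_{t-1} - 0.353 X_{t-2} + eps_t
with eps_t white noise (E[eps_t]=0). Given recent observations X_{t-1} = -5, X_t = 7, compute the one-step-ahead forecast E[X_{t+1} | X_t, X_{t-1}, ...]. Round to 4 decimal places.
E[X_{t+1} \mid \mathcal F_t] = -1.7140

For an AR(p) model X_t = c + sum_i phi_i X_{t-i} + eps_t, the
one-step-ahead conditional mean is
  E[X_{t+1} | X_t, ...] = c + sum_i phi_i X_{t+1-i}.
Substitute known values:
  E[X_{t+1} | ...] = (-0.497) * (7) + (-0.353) * (-5)
                   = -1.7140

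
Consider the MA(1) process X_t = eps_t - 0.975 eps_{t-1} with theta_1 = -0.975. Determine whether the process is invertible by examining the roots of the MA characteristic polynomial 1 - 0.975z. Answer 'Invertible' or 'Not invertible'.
\text{Invertible}

The MA(q) characteristic polynomial is P(z) = 1 - 0.975z.
Invertibility requires all roots to lie outside the unit circle, i.e. |z| > 1 for every root.
This is linear in z: 1 + (-0.975) z = 0  =>  z = -1/(-0.975) = 1.025641,  |z| = 1.025641.
Moduli of all roots: 1.0256.
All moduli strictly greater than 1? Yes.
Verdict: Invertible.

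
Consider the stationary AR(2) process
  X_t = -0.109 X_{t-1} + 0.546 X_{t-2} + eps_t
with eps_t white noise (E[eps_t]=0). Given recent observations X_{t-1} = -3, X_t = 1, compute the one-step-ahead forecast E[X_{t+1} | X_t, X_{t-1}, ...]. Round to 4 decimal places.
E[X_{t+1} \mid \mathcal F_t] = -1.7470

For an AR(p) model X_t = c + sum_i phi_i X_{t-i} + eps_t, the
one-step-ahead conditional mean is
  E[X_{t+1} | X_t, ...] = c + sum_i phi_i X_{t+1-i}.
Substitute known values:
  E[X_{t+1} | ...] = (-0.109) * (1) + (0.546) * (-3)
                   = -1.7470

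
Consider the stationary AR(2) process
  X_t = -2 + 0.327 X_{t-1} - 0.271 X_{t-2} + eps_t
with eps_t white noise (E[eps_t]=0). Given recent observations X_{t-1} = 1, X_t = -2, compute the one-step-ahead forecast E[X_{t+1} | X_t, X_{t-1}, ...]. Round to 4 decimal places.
E[X_{t+1} \mid \mathcal F_t] = -2.9250

For an AR(p) model X_t = c + sum_i phi_i X_{t-i} + eps_t, the
one-step-ahead conditional mean is
  E[X_{t+1} | X_t, ...] = c + sum_i phi_i X_{t+1-i}.
Substitute known values:
  E[X_{t+1} | ...] = -2 + (0.327) * (-2) + (-0.271) * (1)
                   = -2.9250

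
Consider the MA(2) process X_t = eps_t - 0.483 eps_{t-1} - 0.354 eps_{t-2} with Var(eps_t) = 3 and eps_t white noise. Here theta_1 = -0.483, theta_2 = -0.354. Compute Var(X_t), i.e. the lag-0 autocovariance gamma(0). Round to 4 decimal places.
\gamma(0) = 4.0758

For an MA(q) process X_t = eps_t + sum_i theta_i eps_{t-i} with
Var(eps_t) = sigma^2, the variance is
  gamma(0) = sigma^2 * (1 + sum_i theta_i^2).
  sum_i theta_i^2 = (-0.483)^2 + (-0.354)^2 = 0.233289 + 0.125316 = 0.358605.
  gamma(0) = 3 * (1 + 0.358605) = 3 * 1.358605 = 4.075815, which rounds to 4.0758.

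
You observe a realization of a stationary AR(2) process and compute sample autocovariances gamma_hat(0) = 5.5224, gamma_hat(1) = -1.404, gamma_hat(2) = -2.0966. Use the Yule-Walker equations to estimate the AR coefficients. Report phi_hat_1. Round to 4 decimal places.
\hat\phi_{1} = -0.3750

The Yule-Walker equations for an AR(p) process read, in matrix form,
  Gamma_p phi = r_p,   with   (Gamma_p)_{ij} = gamma(|i - j|),
                       (r_p)_i = gamma(i),   i,j = 1..p.
Substitute the sample gammas (Toeplitz matrix and right-hand side of size 2):
  Gamma_p = [[5.5224, -1.404], [-1.404, 5.5224]]
  r_p     = [-1.404, -2.0966]
Written out:
  5.5224 phi_1 - 1.404 phi_2 = -1.404
  -1.404 phi_1 + 5.5224 phi_2 = -2.0966
Solve by Cramer's rule:
  det = gamma(0)^2 - gamma(1)^2 = (5.5224)^2 - (-1.404)^2 = 30.49690176 - 1.971216 = 28.52568576
  phi_hat_1 = [gamma(1) gamma(0) - gamma(1) gamma(2)] / det = [(-1.404)(5.5224) - (-1.404)(-2.0966)] / 28.52568576 = -10.697076 / 28.52568576 = -0.375
  phi_hat_2 = [gamma(0) gamma(2) - gamma(1)^2] / det = [(5.5224)(-2.0966) - (-1.404)^2] / 28.52568576 = -13.54947984 / 28.52568576 = -0.475
So phi_hat = [-0.3750, -0.4750].
Therefore phi_hat_1 = -0.3750.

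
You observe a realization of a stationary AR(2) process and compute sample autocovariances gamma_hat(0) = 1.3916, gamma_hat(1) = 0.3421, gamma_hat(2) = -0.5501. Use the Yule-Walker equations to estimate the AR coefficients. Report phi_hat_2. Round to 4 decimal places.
\hat\phi_{2} = -0.4850

The Yule-Walker equations for an AR(p) process read, in matrix form,
  Gamma_p phi = r_p,   with   (Gamma_p)_{ij} = gamma(|i - j|),
                       (r_p)_i = gamma(i),   i,j = 1..p.
Substitute the sample gammas (Toeplitz matrix and right-hand side of size 2):
  Gamma_p = [[1.3916, 0.3421], [0.3421, 1.3916]]
  r_p     = [0.3421, -0.5501]
Written out:
  1.3916 phi_1 + 0.3421 phi_2 = 0.3421
  0.3421 phi_1 + 1.3916 phi_2 = -0.5501
Solve by Cramer's rule:
  det = gamma(0)^2 - gamma(1)^2 = (1.3916)^2 - (0.3421)^2 = 1.93655056 - 0.11703241 = 1.81951815
  phi_hat_1 = [gamma(1) gamma(0) - gamma(1) gamma(2)] / det = [(0.3421)(1.3916) - (0.3421)(-0.5501)] / 1.81951815 = 0.66425557 / 1.81951815 = 0.3651
  phi_hat_2 = [gamma(0) gamma(2) - gamma(1)^2] / det = [(1.3916)(-0.5501) - (0.3421)^2] / 1.81951815 = -0.88255157 / 1.81951815 = -0.485
So phi_hat = [0.3651, -0.4850].
Therefore phi_hat_2 = -0.4850.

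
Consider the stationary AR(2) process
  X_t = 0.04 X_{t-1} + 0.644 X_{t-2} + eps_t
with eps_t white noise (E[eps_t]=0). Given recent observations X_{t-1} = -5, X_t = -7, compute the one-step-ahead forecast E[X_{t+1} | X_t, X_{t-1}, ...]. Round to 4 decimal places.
E[X_{t+1} \mid \mathcal F_t] = -3.5000

For an AR(p) model X_t = c + sum_i phi_i X_{t-i} + eps_t, the
one-step-ahead conditional mean is
  E[X_{t+1} | X_t, ...] = c + sum_i phi_i X_{t+1-i}.
Substitute known values:
  E[X_{t+1} | ...] = (0.04) * (-7) + (0.644) * (-5)
                   = -3.5000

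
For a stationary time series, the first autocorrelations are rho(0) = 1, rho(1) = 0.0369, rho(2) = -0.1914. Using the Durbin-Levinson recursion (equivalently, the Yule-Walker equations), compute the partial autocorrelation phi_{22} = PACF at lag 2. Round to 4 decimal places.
\phi_{22} = -0.1930

The PACF at lag k is phi_{kk}, the last component of the solution
to the Yule-Walker system G_k phi = r_k where
  (G_k)_{ij} = rho(|i - j|), (r_k)_i = rho(i), i,j = 1..k.
Equivalently, Durbin-Levinson gives phi_{kk} iteratively:
  phi_{11} = rho(1)
  phi_{kk} = [rho(k) - sum_{j=1..k-1} phi_{k-1,j} rho(k-j)]
            / [1 - sum_{j=1..k-1} phi_{k-1,j} rho(j)],
  phi_{k,j} = phi_{k-1,j} - phi_{kk} phi_{k-1,k-j},  j = 1..k-1.
Step k = 1:
  phi_11 = rho(1) = 0.0369.
Step k = 2:
  phi_22 = [rho(2) - phi_11 rho(1)] / [1 - phi_11 rho(1)] = [-0.1914 - (0.0369)(0.0369)] / [1 - (0.0369)(0.0369)]
         = -0.19276161 / 0.99863839 = -0.193.
Therefore phi_{22} = -0.1930.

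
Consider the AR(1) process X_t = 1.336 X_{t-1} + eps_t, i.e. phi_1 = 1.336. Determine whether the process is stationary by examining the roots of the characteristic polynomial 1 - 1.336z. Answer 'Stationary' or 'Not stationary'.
\text{Not stationary}

The AR(p) characteristic polynomial is P(z) = 1 - 1.336z.
Stationarity requires all roots to lie outside the unit circle, i.e. |z| > 1 for every root.
This is linear in z: 1 + (-1.336) z = 0  =>  z = -1/(-1.336) = 0.748503,  |z| = 0.748503.
Moduli of all roots: 0.7485.
All moduli strictly greater than 1? No.
Verdict: Not stationary.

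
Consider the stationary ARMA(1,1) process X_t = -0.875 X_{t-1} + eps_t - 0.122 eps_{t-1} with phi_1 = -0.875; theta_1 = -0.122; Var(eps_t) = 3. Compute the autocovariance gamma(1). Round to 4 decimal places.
\gamma(1) = -14.1239

Multiply the model equation by X_{t-k} and take expectations. With theta_0 = psi_0 = 1 and psi_j the MA(infinity) weights, this gives
  gamma(k) - sum_i phi_i gamma(k-i) = c_k,
  c_k = sigma^2 * sum_{j=k..q} theta_j psi_{j-k}   (c_k = 0 for k > q),
using gamma(-m) = gamma(m).
psi-weights needed (psi_j = theta_j + sum_i phi_i psi_{j-i}):
  psi_1 = theta_1 + phi_1 = -0.122 + (-0.875) = -0.997
Right-hand sides:
  c_0 = sigma^2 (1 + theta_1 psi_1) = 3 * (1 + (-0.122)(-0.997)) = 3 * 1.121634 = 3.364902
  c_1 = sigma^2 theta_1 = 3 * (-0.122) = -0.366
  c_2 = 0
Equations for k = 0 and k = 1 (AR order 1):
  gamma(0) = phi_1 gamma(1) + c_0
  gamma(1) = phi_1 gamma(0) + c_1
Substituting the second into the first: gamma(0) (1 - phi_1^2) = c_0 + phi_1 c_1, so
  gamma(0) = (c_0 + phi_1 c_1) / (1 - phi_1^2) = (3.364902 + (-0.875)(-0.366)) / (1 - (-0.875)^2) = 3.685152 / 0.234375 = 15.723315.
  gamma(1) = phi_1 gamma(0) + c_1 = (-0.875)(15.723315) + (-0.366) = -14.123901.
Therefore gamma(1) = -14.1239 (to 4 decimal places).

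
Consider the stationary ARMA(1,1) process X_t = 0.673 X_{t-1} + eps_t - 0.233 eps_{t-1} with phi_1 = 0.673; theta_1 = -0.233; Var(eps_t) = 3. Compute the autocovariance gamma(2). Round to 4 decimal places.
\gamma(2) = 1.3692

Multiply the model equation by X_{t-k} and take expectations. With theta_0 = psi_0 = 1 and psi_j the MA(infinity) weights, this gives
  gamma(k) - sum_i phi_i gamma(k-i) = c_k,
  c_k = sigma^2 * sum_{j=k..q} theta_j psi_{j-k}   (c_k = 0 for k > q),
using gamma(-m) = gamma(m).
psi-weights needed (psi_j = theta_j + sum_i phi_i psi_{j-i}):
  psi_1 = theta_1 + phi_1 = -0.233 + (0.673) = 0.44
Right-hand sides:
  c_0 = sigma^2 (1 + theta_1 psi_1) = 3 * (1 + (-0.233)(0.44)) = 3 * 0.89748 = 2.69244
  c_1 = sigma^2 theta_1 = 3 * (-0.233) = -0.699
  c_2 = 0
Equations for k = 0 and k = 1 (AR order 1):
  gamma(0) = phi_1 gamma(1) + c_0
  gamma(1) = phi_1 gamma(0) + c_1
Substituting the second into the first: gamma(0) (1 - phi_1^2) = c_0 + phi_1 c_1, so
  gamma(0) = (c_0 + phi_1 c_1) / (1 - phi_1^2) = (2.69244 + (0.673)(-0.699)) / (1 - (0.673)^2) = 2.222013 / 0.547071 = 4.061654.
  gamma(1) = phi_1 gamma(0) + c_1 = (0.673)(4.061654) + (-0.699) = 2.034493.
For k = 2 (> q): gamma(2) = phi_1 gamma(1) = (0.673)(2.034493) = 1.369214.
Therefore gamma(2) = 1.3692 (to 4 decimal places).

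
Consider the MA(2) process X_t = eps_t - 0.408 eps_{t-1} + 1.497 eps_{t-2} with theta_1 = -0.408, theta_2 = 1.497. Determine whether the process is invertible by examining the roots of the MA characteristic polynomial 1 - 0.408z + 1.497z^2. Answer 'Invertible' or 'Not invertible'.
\text{Not invertible}

The MA(q) characteristic polynomial is P(z) = 1 - 0.408z + 1.497z^2.
Invertibility requires all roots to lie outside the unit circle, i.e. |z| > 1 for every root.
Set 1 + (-0.408) z + (1.497) z^2 = 0, i.e. a z^2 + b z + c = 0 with a = 1.497, b = -0.408, c = 1.
Discriminant D = b^2 - 4ac = (-0.408)^2 - 4*(1.497)*1 = 0.166464 - (5.988) = -5.821536.
D < 0, so the roots are the complex-conjugate pair z = (-b +/- i sqrt(-D)) / (2a) = 0.1363 +/- 0.8059i.
For a conjugate pair |z|^2 = z * conj(z) = (product of roots) = c/a = 1/(1.497) = 0.668003, so |z| = sqrt(0.668003) = 0.8173 for both roots.
Moduli of all roots: 0.8173, 0.8173.
All moduli strictly greater than 1? No.
Verdict: Not invertible.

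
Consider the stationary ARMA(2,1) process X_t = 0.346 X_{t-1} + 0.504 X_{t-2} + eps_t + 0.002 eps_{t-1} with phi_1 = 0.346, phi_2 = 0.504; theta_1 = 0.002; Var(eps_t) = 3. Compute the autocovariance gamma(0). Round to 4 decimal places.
\gamma(0) = 7.8553

Multiply the model equation by X_{t-k} and take expectations. With theta_0 = psi_0 = 1 and psi_j the MA(infinity) weights, this gives
  gamma(k) - sum_i phi_i gamma(k-i) = c_k,
  c_k = sigma^2 * sum_{j=k..q} theta_j psi_{j-k}   (c_k = 0 for k > q),
using gamma(-m) = gamma(m).
psi-weights needed (psi_j = theta_j + sum_i phi_i psi_{j-i}):
  psi_1 = theta_1 + phi_1 = 0.002 + (0.346) = 0.348
Right-hand sides:
  c_0 = sigma^2 (1 + theta_1 psi_1) = 3 * (1 + (0.002)(0.348)) = 3 * 1.000696 = 3.002088
  c_1 = sigma^2 theta_1 = 3 * (0.002) = 0.006
  c_2 = 0
Equations for k = 0, 1, 2 (AR order 2, c_2 = 0):
  (E0) gamma(0) = phi_1 gamma(1) + phi_2 gamma(2) + c_0
  (E1) gamma(1) = phi_1 gamma(0) + phi_2 gamma(1) + c_1
  (E2) gamma(2) = phi_1 gamma(1) + phi_2 gamma(0)
From (E1): gamma(1) = A gamma(0) + B with
  A = phi_1 / (1 - phi_2) = 0.346 / 0.496 = 0.697581,   B = c_1 / (1 - phi_2) = 0.006 / 0.496 = 0.012097.
Insert (E2) into (E0): gamma(0) (1 - phi_2^2) = phi_1 (1 + phi_2) gamma(1) + c_0.
  phi_1 (1 + phi_2) = (0.346)(1.504) = 0.520384,   1 - phi_2^2 = 0.745984.
Replace gamma(1) by A gamma(0) + B and collect gamma(0):
  gamma(0) [0.745984 - (0.520384)(0.697581)] = (0.520384)(0.012097) + 3.002088
  gamma(0) * 0.382974 = 3.008383
  gamma(0) = 3.008383 / 0.382974 = 7.855315.
Therefore gamma(0) = 7.8553 (to 4 decimal places).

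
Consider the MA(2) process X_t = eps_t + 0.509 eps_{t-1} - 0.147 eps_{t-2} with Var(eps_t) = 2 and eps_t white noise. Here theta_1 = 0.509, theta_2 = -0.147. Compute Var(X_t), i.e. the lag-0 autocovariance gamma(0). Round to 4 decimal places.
\gamma(0) = 2.5614

For an MA(q) process X_t = eps_t + sum_i theta_i eps_{t-i} with
Var(eps_t) = sigma^2, the variance is
  gamma(0) = sigma^2 * (1 + sum_i theta_i^2).
  sum_i theta_i^2 = (0.509)^2 + (-0.147)^2 = 0.259081 + 0.021609 = 0.28069.
  gamma(0) = 2 * (1 + 0.28069) = 2 * 1.28069 = 2.56138, which rounds to 2.5614.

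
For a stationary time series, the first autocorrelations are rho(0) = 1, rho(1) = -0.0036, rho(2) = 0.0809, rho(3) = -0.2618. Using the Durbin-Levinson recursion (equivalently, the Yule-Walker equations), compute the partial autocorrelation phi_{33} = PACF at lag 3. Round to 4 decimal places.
\phi_{33} = -0.2630

The PACF at lag k is phi_{kk}, the last component of the solution
to the Yule-Walker system G_k phi = r_k where
  (G_k)_{ij} = rho(|i - j|), (r_k)_i = rho(i), i,j = 1..k.
Equivalently, Durbin-Levinson gives phi_{kk} iteratively:
  phi_{11} = rho(1)
  phi_{kk} = [rho(k) - sum_{j=1..k-1} phi_{k-1,j} rho(k-j)]
            / [1 - sum_{j=1..k-1} phi_{k-1,j} rho(j)],
  phi_{k,j} = phi_{k-1,j} - phi_{kk} phi_{k-1,k-j},  j = 1..k-1.
Step k = 1:
  phi_11 = rho(1) = -0.0036.
Step k = 2:
  phi_22 = [rho(2) - phi_11 rho(1)] / [1 - phi_11 rho(1)] = [0.0809 - (-0.0036)(-0.0036)] / [1 - (-0.0036)(-0.0036)]
         = 0.08088704 / 0.99998704 = 0.080888.
  Update: phi_21 = phi_11 - phi_22 phi_11 = -0.0036 - (0.080888)(-0.0036) = -0.003309.
Step k = 3:
  phi_33 = [rho(3) - phi_21 rho(2) - phi_22 rho(1)] / [1 - phi_21 rho(1) - phi_22 rho(2)]
    numerator   = -0.2618 - (-0.003309)(0.0809) - (0.080888)(-0.0036) = -0.26124112
    denominator = 1 - (-0.003309)(-0.0036) - (0.080888)(0.0809) = 0.99344424
  phi_33 = -0.26124112 / 0.99344424 = -0.263.
Therefore phi_{33} = -0.2630.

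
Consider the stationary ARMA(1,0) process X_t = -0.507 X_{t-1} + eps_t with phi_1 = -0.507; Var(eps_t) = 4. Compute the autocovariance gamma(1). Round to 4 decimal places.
\gamma(1) = -2.7297

Multiply the model equation by X_{t-k} and take expectations. With theta_0 = psi_0 = 1 and psi_j the MA(infinity) weights, this gives
  gamma(k) - sum_i phi_i gamma(k-i) = c_k,
  c_k = sigma^2 * sum_{j=k..q} theta_j psi_{j-k}   (c_k = 0 for k > q),
using gamma(-m) = gamma(m).
Pure AR (q = 0): c_0 = sigma^2 = 4, c_k = 0 for k >= 1.
Equations for k = 0 and k = 1 (AR order 1):
  gamma(0) = phi_1 gamma(1) + c_0
  gamma(1) = phi_1 gamma(0) + c_1
Substituting the second into the first: gamma(0) (1 - phi_1^2) = c_0 + phi_1 c_1, so
  gamma(0) = c_0 / (1 - phi_1^2) = 4 / (1 - (-0.507)^2) = 4 / 0.742951 = 5.383935.
  gamma(1) = phi_1 gamma(0) = (-0.507)(5.383935) = -2.729655.
Therefore gamma(1) = -2.7297 (to 4 decimal places).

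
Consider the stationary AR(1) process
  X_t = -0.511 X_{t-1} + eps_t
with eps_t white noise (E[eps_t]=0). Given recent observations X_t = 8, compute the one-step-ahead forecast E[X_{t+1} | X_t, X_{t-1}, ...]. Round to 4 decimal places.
E[X_{t+1} \mid \mathcal F_t] = -4.0880

For an AR(p) model X_t = c + sum_i phi_i X_{t-i} + eps_t, the
one-step-ahead conditional mean is
  E[X_{t+1} | X_t, ...] = c + sum_i phi_i X_{t+1-i}.
Substitute known values:
  E[X_{t+1} | ...] = (-0.511) * (8)
                   = -4.0880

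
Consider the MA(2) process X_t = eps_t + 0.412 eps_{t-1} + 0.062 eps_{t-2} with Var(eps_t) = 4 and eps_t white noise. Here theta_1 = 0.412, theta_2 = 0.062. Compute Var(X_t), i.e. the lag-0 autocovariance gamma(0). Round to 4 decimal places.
\gamma(0) = 4.6944

For an MA(q) process X_t = eps_t + sum_i theta_i eps_{t-i} with
Var(eps_t) = sigma^2, the variance is
  gamma(0) = sigma^2 * (1 + sum_i theta_i^2).
  sum_i theta_i^2 = (0.412)^2 + (0.062)^2 = 0.169744 + 0.003844 = 0.173588.
  gamma(0) = 4 * (1 + 0.173588) = 4 * 1.173588 = 4.694352, which rounds to 4.6944.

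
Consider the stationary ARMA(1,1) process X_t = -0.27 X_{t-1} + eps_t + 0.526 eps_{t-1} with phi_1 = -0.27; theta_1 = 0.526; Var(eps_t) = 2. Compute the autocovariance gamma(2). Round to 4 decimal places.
\gamma(2) = -0.1279

Multiply the model equation by X_{t-k} and take expectations. With theta_0 = psi_0 = 1 and psi_j the MA(infinity) weights, this gives
  gamma(k) - sum_i phi_i gamma(k-i) = c_k,
  c_k = sigma^2 * sum_{j=k..q} theta_j psi_{j-k}   (c_k = 0 for k > q),
using gamma(-m) = gamma(m).
psi-weights needed (psi_j = theta_j + sum_i phi_i psi_{j-i}):
  psi_1 = theta_1 + phi_1 = 0.526 + (-0.27) = 0.256
Right-hand sides:
  c_0 = sigma^2 (1 + theta_1 psi_1) = 2 * (1 + (0.526)(0.256)) = 2 * 1.134656 = 2.269312
  c_1 = sigma^2 theta_1 = 2 * (0.526) = 1.052
  c_2 = 0
Equations for k = 0 and k = 1 (AR order 1):
  gamma(0) = phi_1 gamma(1) + c_0
  gamma(1) = phi_1 gamma(0) + c_1
Substituting the second into the first: gamma(0) (1 - phi_1^2) = c_0 + phi_1 c_1, so
  gamma(0) = (c_0 + phi_1 c_1) / (1 - phi_1^2) = (2.269312 + (-0.27)(1.052)) / (1 - (-0.27)^2) = 1.985272 / 0.9271 = 2.141378.
  gamma(1) = phi_1 gamma(0) + c_1 = (-0.27)(2.141378) + (1.052) = 0.473828.
For k = 2 (> q): gamma(2) = phi_1 gamma(1) = (-0.27)(0.473828) = -0.127934.
Therefore gamma(2) = -0.1279 (to 4 decimal places).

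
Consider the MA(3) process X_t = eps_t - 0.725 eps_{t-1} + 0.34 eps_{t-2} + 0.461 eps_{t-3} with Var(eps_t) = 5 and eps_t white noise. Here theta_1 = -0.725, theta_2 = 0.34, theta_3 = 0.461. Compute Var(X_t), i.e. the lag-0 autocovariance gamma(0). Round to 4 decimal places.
\gamma(0) = 9.2687

For an MA(q) process X_t = eps_t + sum_i theta_i eps_{t-i} with
Var(eps_t) = sigma^2, the variance is
  gamma(0) = sigma^2 * (1 + sum_i theta_i^2).
  sum_i theta_i^2 = (-0.725)^2 + (0.34)^2 + (0.461)^2 = 0.525625 + 0.1156 + 0.212521 = 0.853746.
  gamma(0) = 5 * (1 + 0.853746) = 5 * 1.853746 = 9.26873, which rounds to 9.2687.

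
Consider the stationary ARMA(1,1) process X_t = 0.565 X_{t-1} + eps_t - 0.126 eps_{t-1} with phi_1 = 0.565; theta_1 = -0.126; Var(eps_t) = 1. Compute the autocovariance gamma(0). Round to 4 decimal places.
\gamma(0) = 1.2831

Multiply the model equation by X_{t-k} and take expectations. With theta_0 = psi_0 = 1 and psi_j the MA(infinity) weights, this gives
  gamma(k) - sum_i phi_i gamma(k-i) = c_k,
  c_k = sigma^2 * sum_{j=k..q} theta_j psi_{j-k}   (c_k = 0 for k > q),
using gamma(-m) = gamma(m).
psi-weights needed (psi_j = theta_j + sum_i phi_i psi_{j-i}):
  psi_1 = theta_1 + phi_1 = -0.126 + (0.565) = 0.439
Right-hand sides:
  c_0 = sigma^2 (1 + theta_1 psi_1) = 1 * (1 + (-0.126)(0.439)) = 1 * 0.944686 = 0.944686
  c_1 = sigma^2 theta_1 = 1 * (-0.126) = -0.126
  c_2 = 0
Equations for k = 0 and k = 1 (AR order 1):
  gamma(0) = phi_1 gamma(1) + c_0
  gamma(1) = phi_1 gamma(0) + c_1
Substituting the second into the first: gamma(0) (1 - phi_1^2) = c_0 + phi_1 c_1, so
  gamma(0) = (c_0 + phi_1 c_1) / (1 - phi_1^2) = (0.944686 + (0.565)(-0.126)) / (1 - (0.565)^2) = 0.873496 / 0.680775 = 1.283091.
Therefore gamma(0) = 1.2831 (to 4 decimal places).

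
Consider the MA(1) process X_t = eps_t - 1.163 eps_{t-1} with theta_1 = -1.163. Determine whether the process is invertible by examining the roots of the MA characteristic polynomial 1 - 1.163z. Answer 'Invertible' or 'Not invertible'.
\text{Not invertible}

The MA(q) characteristic polynomial is P(z) = 1 - 1.163z.
Invertibility requires all roots to lie outside the unit circle, i.e. |z| > 1 for every root.
This is linear in z: 1 + (-1.163) z = 0  =>  z = -1/(-1.163) = 0.859845,  |z| = 0.859845.
Moduli of all roots: 0.8598.
All moduli strictly greater than 1? No.
Verdict: Not invertible.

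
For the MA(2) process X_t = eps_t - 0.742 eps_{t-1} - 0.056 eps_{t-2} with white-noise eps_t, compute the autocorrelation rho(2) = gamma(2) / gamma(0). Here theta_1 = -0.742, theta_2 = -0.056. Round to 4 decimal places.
\rho(2) = -0.0360

For an MA(q) process with theta_0 = 1, the autocovariance is
  gamma(k) = sigma^2 * sum_{i=0..q-k} theta_i * theta_{i+k},
and rho(k) = gamma(k) / gamma(0). Sigma^2 cancels.
  numerator   = (1)*(-0.056) = -0.056.
  denominator = (1)^2 + (-0.742)^2 + (-0.056)^2 = 1.5537.
  rho(2) = -0.056 / 1.5537 = -0.0360.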